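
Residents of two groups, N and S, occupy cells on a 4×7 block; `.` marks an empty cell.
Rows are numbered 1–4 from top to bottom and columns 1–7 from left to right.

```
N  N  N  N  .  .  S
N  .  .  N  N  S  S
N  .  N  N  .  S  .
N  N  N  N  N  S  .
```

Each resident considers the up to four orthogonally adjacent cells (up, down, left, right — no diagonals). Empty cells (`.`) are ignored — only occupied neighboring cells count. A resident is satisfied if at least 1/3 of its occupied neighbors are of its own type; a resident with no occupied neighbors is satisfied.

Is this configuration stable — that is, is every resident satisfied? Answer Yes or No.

Yes

(1,1)N 2/2 ok
(1,2)N 2/2 ok
(1,3)N 2/2 ok
(1,4)N 2/2 ok
(1,7)S 1/1 ok
(2,1)N 2/2 ok
(2,4)N 3/3 ok
(2,5)N 1/2 ok
(2,6)S 2/3 ok
(2,7)S 2/2 ok
(3,1)N 2/2 ok
(3,3)N 2/2 ok
(3,4)N 3/3 ok
(3,6)S 2/2 ok
(4,1)N 2/2 ok
(4,2)N 2/2 ok
(4,3)N 3/3 ok
(4,4)N 3/3 ok
(4,5)N 1/2 ok
(4,6)S 1/2 ok
All meet the threshold, so the configuration is stable.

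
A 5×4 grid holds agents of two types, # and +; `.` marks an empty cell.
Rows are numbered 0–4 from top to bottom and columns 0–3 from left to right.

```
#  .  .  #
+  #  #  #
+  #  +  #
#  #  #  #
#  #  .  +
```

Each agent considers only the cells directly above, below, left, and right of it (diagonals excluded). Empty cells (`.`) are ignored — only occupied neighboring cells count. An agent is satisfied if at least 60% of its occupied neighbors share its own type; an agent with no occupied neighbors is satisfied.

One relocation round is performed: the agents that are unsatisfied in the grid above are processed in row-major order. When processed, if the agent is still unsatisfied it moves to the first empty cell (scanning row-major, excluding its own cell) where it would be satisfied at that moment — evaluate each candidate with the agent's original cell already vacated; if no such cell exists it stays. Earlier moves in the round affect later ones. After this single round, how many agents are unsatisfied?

4

Initially unsatisfied (in order): (0,0), (1,0), (2,0), (2,1), (2,2), (4,3).
  (0,0) → (0,1).
  (1,0): no empty cell satisfies it; stays.
  (2,0): no empty cell satisfies it; stays.
  (2,1) → (0,2).
  (2,2): no empty cell satisfies it; stays.
  (4,3): no empty cell satisfies it; stays.
Resulting grid:
. # # #
+ # # #
+ . + #
# # # #
# # . +
Unsatisfied now: (1,0), (2,0), (2,2), (4,3).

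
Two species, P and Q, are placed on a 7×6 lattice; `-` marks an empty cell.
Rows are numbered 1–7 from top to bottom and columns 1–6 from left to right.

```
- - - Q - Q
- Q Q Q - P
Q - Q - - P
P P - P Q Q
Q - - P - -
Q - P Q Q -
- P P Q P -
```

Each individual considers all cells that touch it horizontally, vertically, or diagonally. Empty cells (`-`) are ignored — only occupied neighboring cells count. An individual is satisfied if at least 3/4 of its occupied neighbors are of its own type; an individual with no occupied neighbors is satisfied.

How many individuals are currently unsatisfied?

20

(1,4)Q 2/2 satisfied
(1,6)Q 0/1 not
(2,2)Q 3/3 satisfied
(2,3)Q 4/4 satisfied
(2,4)Q 3/3 satisfied
(2,6)P 1/2 not
(3,1)Q 1/3 not
(3,3)Q 3/5 not
(3,6)P 1/3 not
(4,1)P 1/3 not
(4,2)P 1/4 not
(4,4)P 1/3 not
(4,5)Q 1/4 not
(4,6)Q 1/2 not
(5,1)Q 1/3 not
(5,4)P 2/5 not
(6,1)Q 1/2 not
(6,3)P 3/5 not
(6,4)Q 2/6 not
(6,5)Q 2/4 not
(7,2)P 2/3 not
(7,3)P 2/4 not
(7,4)Q 2/5 not
(7,5)P 0/3 not
Unsatisfied: (1,6), (2,6), (3,1), (3,3), (3,6), (4,1), (4,2), (4,4), (4,5), (4,6), (5,1), (5,4), (6,1), (6,3), (6,4), (6,5), (7,2), (7,3), (7,4), (7,5) — 20 in total.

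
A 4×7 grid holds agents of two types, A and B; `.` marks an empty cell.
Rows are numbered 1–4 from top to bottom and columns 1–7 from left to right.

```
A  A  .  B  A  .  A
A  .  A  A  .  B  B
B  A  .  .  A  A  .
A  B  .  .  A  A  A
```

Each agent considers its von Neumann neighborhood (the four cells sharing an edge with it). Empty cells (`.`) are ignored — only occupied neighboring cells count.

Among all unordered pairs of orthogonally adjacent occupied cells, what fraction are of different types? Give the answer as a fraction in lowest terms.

1/2

Scan each occupied cell's neighbors to the right and below so each pair is counted once.
From row 1: 3 unlike of 5 pairs (running 3/5).
From row 2: 2 unlike of 4 pairs (running 5/9).
From row 3: 3 unlike of 6 pairs (running 8/15).
From row 4: 1 unlike of 3 pairs (running 9/18).
Total adjacent occupied pairs: 18; unlike-type pairs: 9.
9/18 reduces to 1/2.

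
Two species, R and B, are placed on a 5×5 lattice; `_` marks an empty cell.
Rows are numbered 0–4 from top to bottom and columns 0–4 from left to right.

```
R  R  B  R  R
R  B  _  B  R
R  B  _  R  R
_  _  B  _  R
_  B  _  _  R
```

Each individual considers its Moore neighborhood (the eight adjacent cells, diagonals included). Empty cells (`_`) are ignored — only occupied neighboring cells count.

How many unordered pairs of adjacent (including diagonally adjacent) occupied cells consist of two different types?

14

Scan each occupied cell's neighbors to the right and below (and the two forward diagonals) so each pair is counted once.
From row 0: 6 unlike of 14 pairs (running 6/14).
From row 1: 6 unlike of 10 pairs (running 12/24).
From row 2: 2 unlike of 6 pairs (running 14/30).
From row 3: 0 unlike of 2 pairs (running 14/32).
Total adjacent occupied pairs: 32; unlike-type pairs: 14.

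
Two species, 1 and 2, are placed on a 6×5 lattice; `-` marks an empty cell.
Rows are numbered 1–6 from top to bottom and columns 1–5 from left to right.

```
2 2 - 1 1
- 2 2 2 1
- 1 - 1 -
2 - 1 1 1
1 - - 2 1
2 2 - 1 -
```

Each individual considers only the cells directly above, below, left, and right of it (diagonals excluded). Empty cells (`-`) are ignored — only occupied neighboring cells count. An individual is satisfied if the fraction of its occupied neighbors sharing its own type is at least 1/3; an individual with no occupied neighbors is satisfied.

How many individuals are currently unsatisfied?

6

Row 1: (1,1)2 1/1 ✓ · (1,2)2 2/2 ✓ · (1,4)1 1/2 ✓ · (1,5)1 2/2 ✓
Row 2: (2,2)2 2/3 ✓ · (2,3)2 2/2 ✓ · (2,4)2 1/4 ✗ · (2,5)1 1/2 ✓
Row 3: (3,2)1 0/1 ✗ · (3,4)1 1/2 ✓
Row 4: (4,1)2 0/1 ✗ · (4,3)1 1/1 ✓ · (4,4)1 3/4 ✓ · (4,5)1 2/2 ✓
Row 5: (5,1)1 0/2 ✗ · (5,4)2 0/3 ✗ · (5,5)1 1/2 ✓
Row 6: (6,1)2 1/2 ✓ · (6,2)2 1/1 ✓ · (6,4)1 0/1 ✗
Unsatisfied: (2,4), (3,2), (4,1), (5,1), (5,4), (6,4) — 6 in total.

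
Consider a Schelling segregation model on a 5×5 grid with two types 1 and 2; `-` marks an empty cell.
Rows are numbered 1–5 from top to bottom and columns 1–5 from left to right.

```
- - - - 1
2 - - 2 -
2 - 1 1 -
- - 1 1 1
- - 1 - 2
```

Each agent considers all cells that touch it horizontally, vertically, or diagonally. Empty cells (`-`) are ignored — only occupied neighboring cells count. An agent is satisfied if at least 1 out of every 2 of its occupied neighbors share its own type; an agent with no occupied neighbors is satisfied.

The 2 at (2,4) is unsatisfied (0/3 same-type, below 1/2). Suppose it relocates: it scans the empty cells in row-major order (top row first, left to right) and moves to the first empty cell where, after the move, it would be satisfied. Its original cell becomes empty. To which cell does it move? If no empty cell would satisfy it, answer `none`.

(1,1)

Vacating (2,4). Empty cells in order:
  (1,1): 1/1 same-type → satisfied — stop here.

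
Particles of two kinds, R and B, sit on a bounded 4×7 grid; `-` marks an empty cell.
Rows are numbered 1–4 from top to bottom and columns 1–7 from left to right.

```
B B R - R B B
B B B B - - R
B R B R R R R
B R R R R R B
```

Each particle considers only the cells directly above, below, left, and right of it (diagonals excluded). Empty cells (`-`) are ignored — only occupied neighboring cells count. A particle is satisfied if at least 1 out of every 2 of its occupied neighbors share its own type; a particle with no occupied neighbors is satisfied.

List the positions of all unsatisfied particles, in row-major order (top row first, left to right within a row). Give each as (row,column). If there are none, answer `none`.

(1,3), (1,5), (3,2), (3,3), (4,7)

Row 1: (1,1)B 2/2 ok · (1,2)B 2/3 ok · (1,3)R 0/2 unhappy · (1,5)R 0/1 unhappy · (1,6)B 1/2 ok · (1,7)B 1/2 ok
Row 2: (2,1)B 3/3 ok · (2,2)B 3/4 ok · (2,3)B 3/4 ok · (2,4)B 1/2 ok · (2,7)R 1/2 ok
Row 3: (3,1)B 2/3 ok · (3,2)R 1/4 unhappy · (3,3)B 1/4 unhappy · (3,4)R 2/4 ok · (3,5)R 3/3 ok · (3,6)R 3/3 ok · (3,7)R 2/3 ok
Row 4: (4,1)B 1/2 ok · (4,2)R 2/3 ok · (4,3)R 2/3 ok · (4,4)R 3/3 ok · (4,5)R 3/3 ok · (4,6)R 2/3 ok · (4,7)B 0/2 unhappy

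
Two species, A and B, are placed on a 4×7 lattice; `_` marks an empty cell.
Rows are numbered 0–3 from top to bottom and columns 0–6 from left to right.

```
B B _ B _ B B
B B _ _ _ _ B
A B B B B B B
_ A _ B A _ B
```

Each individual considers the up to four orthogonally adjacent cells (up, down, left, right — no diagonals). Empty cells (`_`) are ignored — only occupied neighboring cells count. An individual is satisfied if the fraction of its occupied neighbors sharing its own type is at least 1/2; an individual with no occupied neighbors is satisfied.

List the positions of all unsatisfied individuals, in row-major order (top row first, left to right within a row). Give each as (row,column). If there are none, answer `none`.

Row 0: (0,0)B 2/2 ok · (0,1)B 2/2 ok · (0,3)B 0/0 ok · (0,5)B 1/1 ok · (0,6)B 2/2 ok
Row 1: (1,0)B 2/3 ok · (1,1)B 3/3 ok · (1,6)B 2/2 ok
Row 2: (2,0)A 0/2 unhappy · (2,1)B 2/4 ok · (2,2)B 2/2 ok · (2,3)B 3/3 ok · (2,4)B 2/3 ok · (2,5)B 2/2 ok · (2,6)B 3/3 ok
Row 3: (3,1)A 0/1 unhappy · (3,3)B 1/2 ok · (3,4)A 0/2 unhappy · (3,6)B 1/1 ok

(2,0), (3,1), (3,4)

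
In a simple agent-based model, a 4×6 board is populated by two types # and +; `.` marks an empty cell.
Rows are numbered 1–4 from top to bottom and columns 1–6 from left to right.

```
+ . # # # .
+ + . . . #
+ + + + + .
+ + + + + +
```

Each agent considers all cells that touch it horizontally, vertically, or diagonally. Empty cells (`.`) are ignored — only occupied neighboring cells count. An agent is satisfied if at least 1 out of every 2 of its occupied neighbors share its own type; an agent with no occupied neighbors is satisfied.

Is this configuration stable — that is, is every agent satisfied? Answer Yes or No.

Row 1: (1,1)+ 2/2 ok · (1,3)# 1/2 ok · (1,4)# 2/2 ok · (1,5)# 2/2 ok
Row 2: (2,1)+ 4/4 ok · (2,2)+ 5/6 ok · (2,6)# 1/2 ok
Row 3: (3,1)+ 5/5 ok · (3,2)+ 7/7 ok · (3,3)+ 6/6 ok · (3,4)+ 5/5 ok · (3,5)+ 4/5 ok
Row 4: (4,1)+ 3/3 ok · (4,2)+ 5/5 ok · (4,3)+ 5/5 ok · (4,4)+ 5/5 ok · (4,5)+ 4/4 ok · (4,6)+ 2/2 ok
All meet the threshold, so the configuration is stable.

Yes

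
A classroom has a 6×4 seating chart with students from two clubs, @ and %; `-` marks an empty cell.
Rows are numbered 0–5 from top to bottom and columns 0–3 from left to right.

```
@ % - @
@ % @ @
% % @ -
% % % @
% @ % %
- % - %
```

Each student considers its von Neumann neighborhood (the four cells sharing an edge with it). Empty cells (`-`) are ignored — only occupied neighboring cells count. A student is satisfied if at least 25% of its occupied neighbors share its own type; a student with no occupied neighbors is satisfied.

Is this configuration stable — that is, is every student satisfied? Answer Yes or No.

No

(0,0)@ 1/2 ok
(0,1)% 1/2 ok
(0,3)@ 1/1 ok
(1,0)@ 1/3 ok
(1,1)% 2/4 ok
(1,2)@ 2/3 ok
(1,3)@ 2/2 ok
(2,0)% 2/3 ok
(2,1)% 3/4 ok
(2,2)@ 1/3 ok
(3,0)% 3/3 ok
(3,1)% 3/4 ok
(3,2)% 2/4 ok
(3,3)@ 0/2 unhappy
(4,0)% 1/2 ok
(4,1)@ 0/4 unhappy
(4,2)% 2/3 ok
(4,3)% 2/3 ok
(5,1)% 0/1 unhappy
(5,3)% 1/1 ok
For instance (3,3) has only 0/2 same-type neighbors, below 1/4.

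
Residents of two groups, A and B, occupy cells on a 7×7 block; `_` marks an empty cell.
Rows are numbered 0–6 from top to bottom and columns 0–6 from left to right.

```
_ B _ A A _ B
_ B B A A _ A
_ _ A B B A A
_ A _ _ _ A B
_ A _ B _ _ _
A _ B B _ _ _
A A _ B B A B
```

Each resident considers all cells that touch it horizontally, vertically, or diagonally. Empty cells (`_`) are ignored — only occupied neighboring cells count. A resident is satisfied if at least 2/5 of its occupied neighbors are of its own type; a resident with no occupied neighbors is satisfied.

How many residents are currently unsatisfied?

Row 0: (0,1)B 2/2 ok · (0,3)A 3/4 ok · (0,4)A 3/3 ok · (0,6)B 0/1 unhappy
Row 1: (1,1)B 2/3 ok · (1,2)B 3/6 ok · (1,3)A 4/7 ok · (1,4)A 4/6 ok · (1,6)A 2/3 ok
Row 2: (2,2)A 2/5 ok · (2,3)B 2/5 ok · (2,4)B 1/5 unhappy · (2,5)A 4/6 ok · (2,6)A 3/4 ok
Row 3: (3,1)A 2/2 ok · (3,5)A 2/4 ok · (3,6)B 0/3 unhappy
Row 4: (4,1)A 2/3 ok · (4,3)B 2/2 ok
Row 5: (5,0)A 3/3 ok · (5,2)B 3/5 ok · (5,3)B 4/4 ok
Row 6: (6,0)A 2/2 ok · (6,1)A 2/3 ok · (6,3)B 3/3 ok · (6,4)B 2/3 ok · (6,5)A 0/2 unhappy · (6,6)B 0/1 unhappy
Unsatisfied: (0,6), (2,4), (3,6), (6,5), (6,6) — 5 in total.

5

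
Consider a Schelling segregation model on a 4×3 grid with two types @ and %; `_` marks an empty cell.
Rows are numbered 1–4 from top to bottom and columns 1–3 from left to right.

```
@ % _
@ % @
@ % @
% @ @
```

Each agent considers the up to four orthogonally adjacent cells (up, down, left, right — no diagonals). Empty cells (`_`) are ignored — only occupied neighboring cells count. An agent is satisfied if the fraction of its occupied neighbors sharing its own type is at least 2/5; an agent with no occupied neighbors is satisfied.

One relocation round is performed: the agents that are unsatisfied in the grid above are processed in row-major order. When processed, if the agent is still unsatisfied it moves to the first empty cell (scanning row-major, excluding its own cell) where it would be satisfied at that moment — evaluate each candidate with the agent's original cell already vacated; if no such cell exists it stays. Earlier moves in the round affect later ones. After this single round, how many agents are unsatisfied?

Initially unsatisfied (in order): (3,1), (3,2), (4,1), (4,2).
  (3,1) → (1,3).
  (3,2) → (3,1).
  (4,1): now satisfied by earlier moves; stays.
  (4,2): now satisfied by earlier moves; stays.
Resulting grid:
@ % @
@ % @
% _ @
% @ @
Unsatisfied now: (1,2), (2,1), (2,2).

3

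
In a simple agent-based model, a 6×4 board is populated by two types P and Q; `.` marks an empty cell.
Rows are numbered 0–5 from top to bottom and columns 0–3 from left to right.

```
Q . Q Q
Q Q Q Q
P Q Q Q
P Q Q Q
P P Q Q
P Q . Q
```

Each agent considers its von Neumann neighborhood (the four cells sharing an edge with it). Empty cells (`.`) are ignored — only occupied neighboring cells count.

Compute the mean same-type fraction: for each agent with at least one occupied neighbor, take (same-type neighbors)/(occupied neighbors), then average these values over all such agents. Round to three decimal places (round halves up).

Row 0: (0,0)Q 1/1 · (0,2)Q 2/2 · (0,3)Q 2/2
Row 1: (1,0)Q 2/3 · (1,1)Q 3/3 · (1,2)Q 4/4 · (1,3)Q 3/3
Row 2: (2,0)P 1/3 · (2,1)Q 3/4 · (2,2)Q 4/4 · (2,3)Q 3/3
Row 3: (3,0)P 2/3 · (3,1)Q 2/4 · (3,2)Q 4/4 · (3,3)Q 3/3
Row 4: (4,0)P 3/3 · (4,1)P 1/4 · (4,2)Q 2/3 · (4,3)Q 3/3
Row 5: (5,0)P 1/2 · (5,1)Q 0/2 · (5,3)Q 1/1
Sum over 22 agents: 1/1 + 2/2 + 2/2 + 2/3 + 3/3 + 4/4 + 3/3 + 1/3 + 3/4 + 4/4 + 3/3 + 2/3 + 2/4 + 4/4 + 3/3 + 3/3 + 1/4 + 2/3 + 3/3 + 1/2 + 0/2 + 1/1 = 52/3; mean = 52/3 ÷ 22 = 26/33 = 0.787878… → 0.788.

0.788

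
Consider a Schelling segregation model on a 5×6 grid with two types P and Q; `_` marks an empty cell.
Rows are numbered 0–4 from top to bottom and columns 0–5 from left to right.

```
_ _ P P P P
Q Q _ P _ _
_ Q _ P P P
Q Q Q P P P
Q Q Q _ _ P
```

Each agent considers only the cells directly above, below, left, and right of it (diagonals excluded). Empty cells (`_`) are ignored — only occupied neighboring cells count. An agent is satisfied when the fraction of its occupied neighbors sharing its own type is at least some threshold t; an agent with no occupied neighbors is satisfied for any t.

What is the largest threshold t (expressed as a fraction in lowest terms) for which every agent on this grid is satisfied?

Row 0: (0,2)P 1/1 · (0,3)P 3/3 · (0,4)P 2/2 · (0,5)P 1/1
Row 1: (1,0)Q 1/1 · (1,1)Q 2/2 · (1,3)P 2/2
Row 2: (2,1)Q 2/2 · (2,3)P 3/3 · (2,4)P 3/3 · (2,5)P 2/2
Row 3: (3,0)Q 2/2 · (3,1)Q 4/4 · (3,2)Q 2/3 · (3,3)P 2/3 · (3,4)P 3/3 · (3,5)P 3/3
Row 4: (4,0)Q 2/2 · (4,1)Q 3/3 · (4,2)Q 2/2 · (4,5)P 1/1
The smallest same-type fraction is 2/3 at (3,2), which reduces to 2/3. Any threshold above that leaves this agent unsatisfied.

2/3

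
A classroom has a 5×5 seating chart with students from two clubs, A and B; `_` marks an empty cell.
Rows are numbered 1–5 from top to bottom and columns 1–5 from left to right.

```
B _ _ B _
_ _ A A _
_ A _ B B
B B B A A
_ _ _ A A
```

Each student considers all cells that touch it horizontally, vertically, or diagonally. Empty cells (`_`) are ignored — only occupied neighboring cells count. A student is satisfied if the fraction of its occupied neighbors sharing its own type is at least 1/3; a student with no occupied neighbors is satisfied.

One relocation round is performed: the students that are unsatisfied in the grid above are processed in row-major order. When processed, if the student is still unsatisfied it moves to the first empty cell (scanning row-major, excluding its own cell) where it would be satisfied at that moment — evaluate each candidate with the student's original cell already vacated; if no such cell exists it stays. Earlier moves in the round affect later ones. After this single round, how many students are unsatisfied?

1

Initially unsatisfied (in order): (1,4), (2,4), (3,2), (3,5).
  (1,4) → (1,2).
  (2,4): now satisfied by earlier moves; stays.
  (3,2) → (1,3).
  (3,5) → (2,1).
Resulting grid:
B B A _ _
B _ A A _
_ _ _ B _
B B B A A
_ _ _ A A
Unsatisfied now: (3,4).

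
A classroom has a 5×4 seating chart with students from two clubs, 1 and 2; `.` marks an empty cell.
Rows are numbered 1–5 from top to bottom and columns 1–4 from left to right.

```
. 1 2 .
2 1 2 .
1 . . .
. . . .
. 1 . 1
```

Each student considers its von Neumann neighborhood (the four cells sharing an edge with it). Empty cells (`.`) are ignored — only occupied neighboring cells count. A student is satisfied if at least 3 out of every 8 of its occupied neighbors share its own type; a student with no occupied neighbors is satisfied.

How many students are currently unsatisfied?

3

(1,2)1 1/2 satisfied
(1,3)2 1/2 satisfied
(2,1)2 0/2 not
(2,2)1 1/3 not
(2,3)2 1/2 satisfied
(3,1)1 0/1 not
(5,2)1 0/0 satisfied
(5,4)1 0/0 satisfied
Unsatisfied: (2,1), (2,2), (3,1) — 3 in total.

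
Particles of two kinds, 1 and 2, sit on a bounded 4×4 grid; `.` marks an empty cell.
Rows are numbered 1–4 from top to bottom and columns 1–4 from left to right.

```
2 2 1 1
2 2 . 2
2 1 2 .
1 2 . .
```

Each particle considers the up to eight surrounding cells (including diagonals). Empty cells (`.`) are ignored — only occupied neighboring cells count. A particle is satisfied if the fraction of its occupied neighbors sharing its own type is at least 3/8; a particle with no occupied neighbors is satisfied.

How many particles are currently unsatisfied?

4

(1,1)2 3/3 ok
(1,2)2 3/4 ok
(1,3)1 1/4 unhappy
(1,4)1 1/2 ok
(2,1)2 4/5 ok
(2,2)2 5/7 ok
(2,4)2 1/3 unhappy
(3,1)2 3/5 ok
(3,2)1 1/6 unhappy
(3,3)2 3/4 ok
(4,1)1 1/3 unhappy
(4,2)2 2/4 ok
Unsatisfied: (1,3), (2,4), (3,2), (4,1) — 4 in total.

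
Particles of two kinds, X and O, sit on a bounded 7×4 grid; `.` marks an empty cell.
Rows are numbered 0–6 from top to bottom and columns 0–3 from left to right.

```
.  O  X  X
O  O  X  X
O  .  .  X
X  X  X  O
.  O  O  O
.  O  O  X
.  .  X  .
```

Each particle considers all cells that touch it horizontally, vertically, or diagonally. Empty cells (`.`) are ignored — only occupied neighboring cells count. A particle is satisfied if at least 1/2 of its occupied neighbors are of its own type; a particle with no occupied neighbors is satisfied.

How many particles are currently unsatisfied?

5

(0,1)O 2/4 ok
(0,2)X 3/5 ok
(0,3)X 3/3 ok
(1,0)O 3/3 ok
(1,1)O 3/5 ok
(1,2)X 4/6 ok
(1,3)X 4/4 ok
(2,0)O 2/4 ok
(2,3)X 3/4 ok
(3,0)X 1/3 unhappy
(3,1)X 2/5 unhappy
(3,2)X 2/6 unhappy
(3,3)O 2/4 ok
(4,1)O 3/6 ok
(4,2)O 5/8 ok
(4,3)O 3/5 ok
(5,1)O 3/4 ok
(5,2)O 4/6 ok
(5,3)X 1/4 unhappy
(6,2)X 1/3 unhappy
Unsatisfied: (3,0), (3,1), (3,2), (5,3), (6,2) — 5 in total.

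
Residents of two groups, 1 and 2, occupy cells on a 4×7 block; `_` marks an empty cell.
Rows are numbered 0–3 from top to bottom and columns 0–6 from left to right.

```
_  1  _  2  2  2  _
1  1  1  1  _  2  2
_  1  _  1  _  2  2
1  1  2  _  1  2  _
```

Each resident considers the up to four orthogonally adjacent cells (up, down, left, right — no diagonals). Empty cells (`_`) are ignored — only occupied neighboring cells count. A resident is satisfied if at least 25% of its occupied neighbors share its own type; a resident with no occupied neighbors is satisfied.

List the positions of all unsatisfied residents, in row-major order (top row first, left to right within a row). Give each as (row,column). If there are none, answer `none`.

(3,2), (3,4)

(0,1)1 1/1 ✓
(0,3)2 1/2 ✓
(0,4)2 2/2 ✓
(0,5)2 2/2 ✓
(1,0)1 1/1 ✓
(1,1)1 4/4 ✓
(1,2)1 2/2 ✓
(1,3)1 2/3 ✓
(1,5)2 3/3 ✓
(1,6)2 2/2 ✓
(2,1)1 2/2 ✓
(2,3)1 1/1 ✓
(2,5)2 3/3 ✓
(2,6)2 2/2 ✓
(3,0)1 1/1 ✓
(3,1)1 2/3 ✓
(3,2)2 0/1 ✗
(3,4)1 0/1 ✗
(3,5)2 1/2 ✓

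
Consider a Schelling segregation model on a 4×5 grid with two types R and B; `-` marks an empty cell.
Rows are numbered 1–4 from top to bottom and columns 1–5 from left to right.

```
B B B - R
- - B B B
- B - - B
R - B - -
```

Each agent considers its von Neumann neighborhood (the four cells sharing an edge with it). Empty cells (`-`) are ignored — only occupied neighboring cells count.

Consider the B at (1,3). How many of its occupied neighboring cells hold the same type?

Occupied neighbors of (1,3): (2,3)=B, (1,2)=B.
Same type (B): 2 of 2.

2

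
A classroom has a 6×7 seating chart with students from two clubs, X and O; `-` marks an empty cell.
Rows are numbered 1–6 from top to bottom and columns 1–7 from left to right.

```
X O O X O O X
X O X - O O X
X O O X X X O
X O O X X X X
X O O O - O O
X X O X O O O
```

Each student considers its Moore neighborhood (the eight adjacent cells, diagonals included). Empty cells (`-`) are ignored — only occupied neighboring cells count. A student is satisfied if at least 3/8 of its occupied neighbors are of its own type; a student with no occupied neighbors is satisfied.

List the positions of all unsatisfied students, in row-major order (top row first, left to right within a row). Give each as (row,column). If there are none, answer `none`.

(1,1), (1,4), (1,7), (2,3), (3,7), (6,4)

Row 1: (1,1)X 1/3 not · (1,2)O 2/5 satisfied · (1,3)O 2/4 satisfied · (1,4)X 1/4 not · (1,5)O 3/4 satisfied · (1,6)O 3/5 satisfied · (1,7)X 1/3 not
Row 2: (2,1)X 2/5 satisfied · (2,2)O 4/8 satisfied · (2,3)X 2/7 not · (2,5)O 3/7 satisfied · (2,6)O 4/8 satisfied · (2,7)X 2/5 satisfied
Row 3: (3,1)X 2/5 satisfied · (3,2)O 4/8 satisfied · (3,3)O 4/7 satisfied · (3,4)X 4/7 satisfied · (3,5)X 5/7 satisfied · (3,6)X 5/8 satisfied · (3,7)O 1/5 not
Row 4: (4,1)X 2/5 satisfied · (4,2)O 5/8 satisfied · (4,3)O 6/8 satisfied · (4,4)X 3/7 satisfied · (4,5)X 5/7 satisfied · (4,6)X 4/7 satisfied · (4,7)X 2/5 satisfied
Row 5: (5,1)X 3/5 satisfied · (5,2)O 4/8 satisfied · (5,3)O 5/8 satisfied · (5,4)O 4/7 satisfied · (5,6)O 4/7 satisfied · (5,7)O 3/5 satisfied
Row 6: (6,1)X 2/3 satisfied · (6,2)X 2/5 satisfied · (6,3)O 3/5 satisfied · (6,4)X 0/4 not · (6,5)O 3/4 satisfied · (6,6)O 4/4 satisfied · (6,7)O 3/3 satisfied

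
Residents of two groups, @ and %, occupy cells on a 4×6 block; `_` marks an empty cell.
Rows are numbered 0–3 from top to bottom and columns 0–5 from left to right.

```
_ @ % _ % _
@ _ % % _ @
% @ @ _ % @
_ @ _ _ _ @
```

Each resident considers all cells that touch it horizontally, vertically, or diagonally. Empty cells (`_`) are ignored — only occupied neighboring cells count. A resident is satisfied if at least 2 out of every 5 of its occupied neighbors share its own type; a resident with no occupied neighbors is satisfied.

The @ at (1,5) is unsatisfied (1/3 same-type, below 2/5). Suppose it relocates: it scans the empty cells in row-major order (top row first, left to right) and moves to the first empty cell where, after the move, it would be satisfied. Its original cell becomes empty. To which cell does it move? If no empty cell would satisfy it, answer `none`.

(0,0)

Vacating (1,5). Empty cells in order:
  (0,0): 2/2 same-type → satisfied — stop here.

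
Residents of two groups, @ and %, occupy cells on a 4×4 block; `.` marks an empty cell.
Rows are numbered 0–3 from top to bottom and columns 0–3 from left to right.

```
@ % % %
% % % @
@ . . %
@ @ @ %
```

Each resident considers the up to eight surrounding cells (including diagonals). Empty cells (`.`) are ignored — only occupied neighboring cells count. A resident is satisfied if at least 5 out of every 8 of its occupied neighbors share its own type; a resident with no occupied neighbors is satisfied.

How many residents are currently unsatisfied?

7

(0,0)@ 0/3 ✗
(0,1)% 4/5 ✓
(0,2)% 4/5 ✓
(0,3)% 2/3 ✓
(1,0)% 2/4 ✗
(1,1)% 4/6 ✓
(1,2)% 5/6 ✓
(1,3)@ 0/4 ✗
(2,0)@ 2/4 ✗
(2,3)% 2/4 ✗
(3,0)@ 2/2 ✓
(3,1)@ 3/3 ✓
(3,2)@ 1/3 ✗
(3,3)% 1/2 ✗
Unsatisfied: (0,0), (1,0), (1,3), (2,0), (2,3), (3,2), (3,3) — 7 in total.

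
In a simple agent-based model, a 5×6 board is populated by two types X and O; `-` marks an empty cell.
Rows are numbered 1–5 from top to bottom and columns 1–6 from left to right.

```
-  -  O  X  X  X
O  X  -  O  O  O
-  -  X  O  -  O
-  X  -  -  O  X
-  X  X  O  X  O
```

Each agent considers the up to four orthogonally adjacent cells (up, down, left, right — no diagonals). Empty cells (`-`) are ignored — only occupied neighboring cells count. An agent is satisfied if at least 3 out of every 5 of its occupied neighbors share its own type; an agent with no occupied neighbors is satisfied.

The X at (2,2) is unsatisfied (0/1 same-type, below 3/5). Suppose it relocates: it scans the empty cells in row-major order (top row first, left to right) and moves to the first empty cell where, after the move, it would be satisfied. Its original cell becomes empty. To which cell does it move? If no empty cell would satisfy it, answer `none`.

(3,2)

Vacating (2,2). Empty cells in order:
  (1,1): 0/1 same-type → still unsatisfied.
  (1,2): 0/1 same-type → still unsatisfied.
  (2,3): 1/3 same-type → still unsatisfied.
  (3,1): 0/1 same-type → still unsatisfied.
  (3,2): 2/2 same-type → satisfied — stop here.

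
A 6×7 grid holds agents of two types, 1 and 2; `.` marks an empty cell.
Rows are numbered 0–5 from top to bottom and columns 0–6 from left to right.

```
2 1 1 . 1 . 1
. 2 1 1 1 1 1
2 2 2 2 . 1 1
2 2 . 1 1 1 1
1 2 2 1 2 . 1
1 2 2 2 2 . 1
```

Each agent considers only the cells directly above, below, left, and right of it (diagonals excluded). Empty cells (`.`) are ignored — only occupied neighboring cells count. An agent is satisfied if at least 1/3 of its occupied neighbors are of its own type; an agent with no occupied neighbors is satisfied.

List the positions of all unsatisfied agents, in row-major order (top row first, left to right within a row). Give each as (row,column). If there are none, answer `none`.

(0,0), (4,3)

Row 0: (0,0)2 0/1 unhappy · (0,1)1 1/3 ok · (0,2)1 2/2 ok · (0,4)1 1/1 ok · (0,6)1 1/1 ok
Row 1: (1,1)2 1/3 ok · (1,2)1 2/4 ok · (1,3)1 2/3 ok · (1,4)1 3/3 ok · (1,5)1 3/3 ok · (1,6)1 3/3 ok
Row 2: (2,0)2 2/2 ok · (2,1)2 4/4 ok · (2,2)2 2/3 ok · (2,3)2 1/3 ok · (2,5)1 3/3 ok · (2,6)1 3/3 ok
Row 3: (3,0)2 2/3 ok · (3,1)2 3/3 ok · (3,3)1 2/3 ok · (3,4)1 2/3 ok · (3,5)1 3/3 ok · (3,6)1 3/3 ok
Row 4: (4,0)1 1/3 ok · (4,1)2 3/4 ok · (4,2)2 2/3 ok · (4,3)1 1/4 unhappy · (4,4)2 1/3 ok · (4,6)1 2/2 ok
Row 5: (5,0)1 1/2 ok · (5,1)2 2/3 ok · (5,2)2 3/3 ok · (5,3)2 2/3 ok · (5,4)2 2/2 ok · (5,6)1 1/1 ok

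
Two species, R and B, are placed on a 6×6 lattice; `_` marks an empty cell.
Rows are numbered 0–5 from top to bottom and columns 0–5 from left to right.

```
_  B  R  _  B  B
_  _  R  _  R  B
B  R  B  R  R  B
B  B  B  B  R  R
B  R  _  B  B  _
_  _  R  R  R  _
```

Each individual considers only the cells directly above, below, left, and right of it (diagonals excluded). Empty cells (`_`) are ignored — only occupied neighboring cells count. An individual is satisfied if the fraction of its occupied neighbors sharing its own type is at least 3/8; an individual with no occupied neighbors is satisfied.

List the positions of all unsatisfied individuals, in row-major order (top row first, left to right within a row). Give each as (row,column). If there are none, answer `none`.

(0,1)B 0/1 unhappy
(0,2)R 1/2 ok
(0,4)B 1/2 ok
(0,5)B 2/2 ok
(1,2)R 1/2 ok
(1,4)R 1/3 unhappy
(1,5)B 2/3 ok
(2,0)B 1/2 ok
(2,1)R 0/3 unhappy
(2,2)B 1/4 unhappy
(2,3)R 1/3 unhappy
(2,4)R 3/4 ok
(2,5)B 1/3 unhappy
(3,0)B 3/3 ok
(3,1)B 2/4 ok
(3,2)B 3/3 ok
(3,3)B 2/4 ok
(3,4)R 2/4 ok
(3,5)R 1/2 ok
(4,0)B 1/2 ok
(4,1)R 0/2 unhappy
(4,3)B 2/3 ok
(4,4)B 1/3 unhappy
(5,2)R 1/1 ok
(5,3)R 2/3 ok
(5,4)R 1/2 ok

(0,1), (1,4), (2,1), (2,2), (2,3), (2,5), (4,1), (4,4)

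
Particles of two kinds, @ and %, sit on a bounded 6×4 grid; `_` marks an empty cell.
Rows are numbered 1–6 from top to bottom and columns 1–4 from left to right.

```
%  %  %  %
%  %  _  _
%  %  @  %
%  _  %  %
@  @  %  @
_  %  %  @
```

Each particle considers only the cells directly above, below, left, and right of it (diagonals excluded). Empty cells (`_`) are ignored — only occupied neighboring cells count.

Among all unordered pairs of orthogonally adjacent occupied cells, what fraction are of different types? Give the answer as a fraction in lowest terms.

9/26

Scan each occupied cell's neighbors to the right and below so each pair is counted once.
Row 1: %(1,1)–%(1,2)= %(1,1)–%(2,1)= %(1,2)–%(1,3)= %(1,2)–%(2,2)= %(1,3)–%(1,4)=  → 0/5 unlike.
Row 2: %(2,1)–%(2,2)= %(2,1)–%(3,1)= %(2,2)–%(3,2)=  → 0/3 unlike.
Row 3: %(3,1)–%(3,2)= %(3,1)–%(4,1)= %(3,2)–@(3,3)≠ @(3,3)–%(3,4)≠ @(3,3)–%(4,3)≠ %(3,4)–%(4,4)=  → 3/6 unlike.
Row 4: %(4,1)–@(5,1)≠ %(4,3)–%(4,4)= %(4,3)–%(5,3)= %(4,4)–@(5,4)≠  → 2/4 unlike.
Row 5: @(5,1)–@(5,2)= @(5,2)–%(5,3)≠ @(5,2)–%(6,2)≠ %(5,3)–@(5,4)≠ %(5,3)–%(6,3)= @(5,4)–@(6,4)=  → 3/6 unlike.
Row 6: %(6,2)–%(6,3)= %(6,3)–@(6,4)≠  → 1/2 unlike.
Total adjacent occupied pairs: 26; unlike-type pairs: 9.
9/26 is already in lowest terms.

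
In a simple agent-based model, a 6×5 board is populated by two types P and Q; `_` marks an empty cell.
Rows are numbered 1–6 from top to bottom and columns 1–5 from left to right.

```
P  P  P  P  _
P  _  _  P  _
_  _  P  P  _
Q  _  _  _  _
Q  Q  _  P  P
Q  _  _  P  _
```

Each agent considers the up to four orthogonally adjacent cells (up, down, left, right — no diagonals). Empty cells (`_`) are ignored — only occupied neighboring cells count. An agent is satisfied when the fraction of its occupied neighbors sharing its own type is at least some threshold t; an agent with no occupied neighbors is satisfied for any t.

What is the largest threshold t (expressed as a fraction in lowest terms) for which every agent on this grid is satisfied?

Row 1: (1,1)P 2/2 · (1,2)P 2/2 · (1,3)P 2/2 · (1,4)P 2/2
Row 2: (2,1)P 1/1 · (2,4)P 2/2
Row 3: (3,3)P 1/1 · (3,4)P 2/2
Row 4: (4,1)Q 1/1
Row 5: (5,1)Q 3/3 · (5,2)Q 1/1 · (5,4)P 2/2 · (5,5)P 1/1
Row 6: (6,1)Q 1/1 · (6,4)P 1/1
The smallest same-type fraction is 2/2 at (1,1), which reduces to 1/1. Any threshold above that leaves this agent unsatisfied.

1/1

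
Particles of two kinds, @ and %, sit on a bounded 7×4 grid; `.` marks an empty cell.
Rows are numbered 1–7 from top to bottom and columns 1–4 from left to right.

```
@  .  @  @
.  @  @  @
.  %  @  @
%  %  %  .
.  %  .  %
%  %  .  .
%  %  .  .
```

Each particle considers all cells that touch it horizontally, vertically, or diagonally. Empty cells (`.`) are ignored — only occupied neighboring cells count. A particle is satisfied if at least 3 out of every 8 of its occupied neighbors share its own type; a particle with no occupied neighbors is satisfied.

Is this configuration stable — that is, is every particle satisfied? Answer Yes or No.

Yes

Row 1: (1,1)@ 1/1 ✓ · (1,3)@ 4/4 ✓ · (1,4)@ 3/3 ✓
Row 2: (2,2)@ 4/5 ✓ · (2,3)@ 6/7 ✓ · (2,4)@ 5/5 ✓
Row 3: (3,2)% 3/6 ✓ · (3,3)@ 4/7 ✓ · (3,4)@ 3/4 ✓
Row 4: (4,1)% 3/3 ✓ · (4,2)% 4/5 ✓ · (4,3)% 4/6 ✓
Row 5: (5,2)% 5/5 ✓ · (5,4)% 1/1 ✓
Row 6: (6,1)% 4/4 ✓ · (6,2)% 4/4 ✓
Row 7: (7,1)% 3/3 ✓ · (7,2)% 3/3 ✓
All meet the threshold, so the configuration is stable.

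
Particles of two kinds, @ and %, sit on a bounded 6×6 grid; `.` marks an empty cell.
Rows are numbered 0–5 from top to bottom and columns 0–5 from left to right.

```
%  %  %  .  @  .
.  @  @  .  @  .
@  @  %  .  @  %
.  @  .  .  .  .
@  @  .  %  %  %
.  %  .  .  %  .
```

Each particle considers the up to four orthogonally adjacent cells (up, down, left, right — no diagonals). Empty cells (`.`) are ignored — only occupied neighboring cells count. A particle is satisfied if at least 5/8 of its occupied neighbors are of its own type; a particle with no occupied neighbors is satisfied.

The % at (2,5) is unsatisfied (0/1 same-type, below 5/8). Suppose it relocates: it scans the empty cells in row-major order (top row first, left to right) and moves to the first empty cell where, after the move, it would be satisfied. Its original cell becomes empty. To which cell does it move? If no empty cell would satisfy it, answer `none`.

(3,3)

Vacating (2,5). Empty cells in order:
  (0,3): 1/2 same-type → still unsatisfied.
  (0,5): 0/1 same-type → still unsatisfied.
  (1,0): 1/3 same-type → still unsatisfied.
  (1,3): 0/2 same-type → still unsatisfied.
  (1,5): 0/1 same-type → still unsatisfied.
  (2,3): 1/2 same-type → still unsatisfied.
  (3,0): 0/3 same-type → still unsatisfied.
  (3,2): 1/2 same-type → still unsatisfied.
  (3,3): 1/1 same-type → satisfied — stop here.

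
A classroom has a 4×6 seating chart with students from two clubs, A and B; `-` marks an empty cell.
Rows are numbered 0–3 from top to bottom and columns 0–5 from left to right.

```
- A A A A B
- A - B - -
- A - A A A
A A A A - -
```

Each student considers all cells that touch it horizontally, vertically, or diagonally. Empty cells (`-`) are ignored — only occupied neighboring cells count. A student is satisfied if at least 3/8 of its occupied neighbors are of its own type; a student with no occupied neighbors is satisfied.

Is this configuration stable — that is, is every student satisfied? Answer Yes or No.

No

Row 0: (0,1)A 2/2 satisfied · (0,2)A 3/4 satisfied · (0,3)A 2/3 satisfied · (0,4)A 1/3 not · (0,5)B 0/1 not
Row 1: (1,1)A 3/3 satisfied · (1,3)B 0/5 not
Row 2: (2,1)A 4/4 satisfied · (2,3)A 3/4 satisfied · (2,4)A 3/4 satisfied · (2,5)A 1/1 satisfied
Row 3: (3,0)A 2/2 satisfied · (3,1)A 3/3 satisfied · (3,2)A 4/4 satisfied · (3,3)A 3/3 satisfied
For instance (0,4) has only 1/3 same-type neighbors, below 3/8.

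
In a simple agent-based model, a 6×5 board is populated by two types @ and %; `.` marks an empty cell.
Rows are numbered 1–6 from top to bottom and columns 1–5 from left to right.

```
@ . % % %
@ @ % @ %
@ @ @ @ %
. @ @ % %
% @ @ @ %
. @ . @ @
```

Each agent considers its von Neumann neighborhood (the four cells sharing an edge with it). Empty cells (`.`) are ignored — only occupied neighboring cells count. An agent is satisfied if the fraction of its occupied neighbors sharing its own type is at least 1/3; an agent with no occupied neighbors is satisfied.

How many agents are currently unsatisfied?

Row 1: (1,1)@ 1/1 ✓ · (1,3)% 2/2 ✓ · (1,4)% 2/3 ✓ · (1,5)% 2/2 ✓
Row 2: (2,1)@ 3/3 ✓ · (2,2)@ 2/3 ✓ · (2,3)% 1/4 ✗ · (2,4)@ 1/4 ✗ · (2,5)% 2/3 ✓
Row 3: (3,1)@ 2/2 ✓ · (3,2)@ 4/4 ✓ · (3,3)@ 3/4 ✓ · (3,4)@ 2/4 ✓ · (3,5)% 2/3 ✓
Row 4: (4,2)@ 3/3 ✓ · (4,3)@ 3/4 ✓ · (4,4)% 1/4 ✗ · (4,5)% 3/3 ✓
Row 5: (5,1)% 0/1 ✗ · (5,2)@ 3/4 ✓ · (5,3)@ 3/3 ✓ · (5,4)@ 2/4 ✓ · (5,5)% 1/3 ✓
Row 6: (6,2)@ 1/1 ✓ · (6,4)@ 2/2 ✓ · (6,5)@ 1/2 ✓
Unsatisfied: (2,3), (2,4), (4,4), (5,1) — 4 in total.

4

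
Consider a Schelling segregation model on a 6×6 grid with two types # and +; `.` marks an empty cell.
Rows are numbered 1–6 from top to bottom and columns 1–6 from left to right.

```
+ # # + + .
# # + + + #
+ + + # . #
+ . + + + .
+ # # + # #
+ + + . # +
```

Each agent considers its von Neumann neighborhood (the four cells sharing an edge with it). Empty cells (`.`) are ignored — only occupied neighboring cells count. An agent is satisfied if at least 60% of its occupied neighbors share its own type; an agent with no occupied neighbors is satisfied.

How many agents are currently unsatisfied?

(1,1)+ 0/2 ✗
(1,2)# 2/3 ✓
(1,3)# 1/3 ✗
(1,4)+ 2/3 ✓
(1,5)+ 2/2 ✓
(2,1)# 1/3 ✗
(2,2)# 2/4 ✗
(2,3)+ 2/4 ✗
(2,4)+ 3/4 ✓
(2,5)+ 2/3 ✓
(2,6)# 1/2 ✗
(3,1)+ 2/3 ✓
(3,2)+ 2/3 ✓
(3,3)+ 3/4 ✓
(3,4)# 0/3 ✗
(3,6)# 1/1 ✓
(4,1)+ 2/2 ✓
(4,3)+ 2/3 ✓
(4,4)+ 3/4 ✓
(4,5)+ 1/2 ✗
(5,1)+ 2/3 ✓
(5,2)# 1/3 ✗
(5,3)# 1/4 ✗
(5,4)+ 1/3 ✗
(5,5)# 2/4 ✗
(5,6)# 1/2 ✗
(6,1)+ 2/2 ✓
(6,2)+ 2/3 ✓
(6,3)+ 1/2 ✗
(6,5)# 1/2 ✗
(6,6)+ 0/2 ✗
Unsatisfied: (1,1), (1,3), (2,1), (2,2), (2,3), (2,6), (3,4), (4,5), (5,2), (5,3), (5,4), (5,5), (5,6), (6,3), (6,5), (6,6) — 16 in total.

16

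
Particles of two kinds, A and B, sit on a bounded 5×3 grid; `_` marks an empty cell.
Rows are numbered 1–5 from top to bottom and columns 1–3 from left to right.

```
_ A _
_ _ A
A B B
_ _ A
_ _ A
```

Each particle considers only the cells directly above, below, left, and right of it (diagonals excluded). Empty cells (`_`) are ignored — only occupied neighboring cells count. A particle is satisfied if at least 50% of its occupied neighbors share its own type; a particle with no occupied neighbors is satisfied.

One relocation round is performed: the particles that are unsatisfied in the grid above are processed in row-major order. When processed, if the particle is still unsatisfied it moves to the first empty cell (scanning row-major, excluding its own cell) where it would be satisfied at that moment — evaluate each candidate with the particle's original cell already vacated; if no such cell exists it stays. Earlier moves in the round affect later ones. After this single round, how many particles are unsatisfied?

0

Initially unsatisfied (in order): (2,3), (3,1), (3,3).
  (2,3) → (1,1).
  (3,1) → (1,3).
  (3,3): now satisfied by earlier moves; stays.
Resulting grid:
A A A
_ _ _
_ B B
_ _ A
_ _ A
All satisfied now.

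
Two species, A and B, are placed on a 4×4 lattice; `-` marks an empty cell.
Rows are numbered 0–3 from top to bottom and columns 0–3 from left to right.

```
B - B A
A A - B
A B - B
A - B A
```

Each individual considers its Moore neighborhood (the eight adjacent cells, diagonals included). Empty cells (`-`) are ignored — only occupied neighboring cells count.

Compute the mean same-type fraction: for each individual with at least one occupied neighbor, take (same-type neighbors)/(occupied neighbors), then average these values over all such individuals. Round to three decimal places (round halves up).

Row 0: (0,0)B 0/2 · (0,2)B 1/3 · (0,3)A 0/2
Row 1: (1,0)A 2/4 · (1,1)A 2/5 · (1,3)B 2/3
Row 2: (2,0)A 3/4 · (2,1)B 1/5 · (2,3)B 2/3
Row 3: (3,0)A 1/2 · (3,2)B 2/3 · (3,3)A 0/2
Sum over 12 individuals: 0/2 + 1/3 + 0/2 + 2/4 + 2/5 + 2/3 + 3/4 + 1/5 + 2/3 + 1/2 + 2/3 + 0/2 = 281/60; mean = 281/60 ÷ 12 = 281/720 = 0.390277… → 0.390.

0.390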